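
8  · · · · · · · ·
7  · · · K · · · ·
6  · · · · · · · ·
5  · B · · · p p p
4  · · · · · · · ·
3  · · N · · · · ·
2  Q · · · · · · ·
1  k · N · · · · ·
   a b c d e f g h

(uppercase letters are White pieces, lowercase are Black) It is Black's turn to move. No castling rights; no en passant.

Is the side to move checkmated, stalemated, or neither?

Black to move; black king on a1.
In check: yes, from the white queen on a2.
King squares — b1: attacked by Qa2; a2: attacked by Nc1; b2: attacked by Qa2.
Legal moves for Black: none.
In check with no legal moves → checkmate.

checkmate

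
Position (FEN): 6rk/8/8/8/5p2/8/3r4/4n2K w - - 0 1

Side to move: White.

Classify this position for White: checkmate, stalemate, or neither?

stalemate

White to move; white king on h1.
In check: no.
King squares — g1: attacked by Rg8; g2: attacked by Ne1; h2: attacked by Rd2.
Legal moves for White: none.
Not in check and no legal moves → stalemate.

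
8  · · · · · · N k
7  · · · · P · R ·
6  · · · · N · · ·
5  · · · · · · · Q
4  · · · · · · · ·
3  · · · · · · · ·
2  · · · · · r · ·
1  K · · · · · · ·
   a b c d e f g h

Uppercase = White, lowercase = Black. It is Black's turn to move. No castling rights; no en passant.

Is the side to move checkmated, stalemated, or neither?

checkmate

Black to move; black king on h8.
In check: yes, from the white queen on h5.
King squares — g7: attacked by Ne6; h7: attacked by Qh5; g8: attacked by Rg7.
Legal moves for Black: none.
In check with no legal moves → checkmate.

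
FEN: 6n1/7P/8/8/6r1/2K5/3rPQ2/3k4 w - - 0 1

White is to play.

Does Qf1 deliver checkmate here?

yes

After Qf1: black king on d1; in check: yes, from the white queen on f1.
King squares — c1: attacked by Qf1; e1: attacked by Qf1; c2: attacked by Kc3; d2: own rook; e2: attacked by Qf1.
Black has no legal moves → checkmate.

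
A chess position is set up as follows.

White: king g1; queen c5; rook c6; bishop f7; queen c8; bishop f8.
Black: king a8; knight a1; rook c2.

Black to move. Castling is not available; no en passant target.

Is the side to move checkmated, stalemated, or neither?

Black to move; black king on a8.
In check: yes, from the white queen on c8.
King squares — a7: attacked by Qc5; b7: attacked by Qc8; b8: attacked by Qc8.
Legal moves for Black: none.
In check with no legal moves → checkmate.

checkmate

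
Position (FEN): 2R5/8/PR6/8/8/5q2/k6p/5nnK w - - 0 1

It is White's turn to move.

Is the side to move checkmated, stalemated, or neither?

checkmate

White to move; white king on h1.
In check: yes, from the black queen on f3.
King squares — g1: attacked by Ph2; g2: attacked by Qf3; h2: attacked by Nf1.
Legal moves for White: none.
In check with no legal moves → checkmate.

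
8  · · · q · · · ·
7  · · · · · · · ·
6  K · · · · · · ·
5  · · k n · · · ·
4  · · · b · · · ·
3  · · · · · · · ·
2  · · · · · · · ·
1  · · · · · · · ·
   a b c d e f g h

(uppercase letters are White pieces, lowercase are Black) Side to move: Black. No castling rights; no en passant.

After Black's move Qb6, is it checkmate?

yes

After Qb6: white king on a6; in check: yes, from the black queen on b6.
King squares — a5: attacked by Qb6; b5: attacked by Kc5; b6: attacked by Kc5; a7: attacked by Qb6; b7: attacked by Qb6.
White has no legal moves → checkmate.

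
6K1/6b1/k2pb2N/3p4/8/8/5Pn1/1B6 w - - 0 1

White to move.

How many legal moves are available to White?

White to move; king on g8.
In check: yes, from the black bishop on e6.
Legal moves: Kh7, Kxg7, Nf7.
Count: 3.

3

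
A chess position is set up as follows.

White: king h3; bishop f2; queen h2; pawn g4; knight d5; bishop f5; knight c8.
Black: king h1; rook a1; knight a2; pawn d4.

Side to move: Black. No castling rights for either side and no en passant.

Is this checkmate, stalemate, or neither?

Black to move; black king on h1.
In check: yes, from the white queen on h2.
King squares — g1: attacked by Bf2; g2: attacked by Qh2; h2: attacked by Kh3.
Legal moves for Black: none.
In check with no legal moves → checkmate.

checkmate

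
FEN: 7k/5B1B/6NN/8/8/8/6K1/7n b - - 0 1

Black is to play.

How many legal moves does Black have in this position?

2

Black to move; king on h8.
In check: yes, from the white knight on g6.
Legal moves: Kxh7, Kg7.
Count: 2.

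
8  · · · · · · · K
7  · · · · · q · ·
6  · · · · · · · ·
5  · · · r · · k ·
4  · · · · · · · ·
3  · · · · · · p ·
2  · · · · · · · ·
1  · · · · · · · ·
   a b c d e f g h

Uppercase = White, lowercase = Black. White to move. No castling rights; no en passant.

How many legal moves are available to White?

White to move; king on h8.
In check: no.
Legal moves: none.
Count: 0.

0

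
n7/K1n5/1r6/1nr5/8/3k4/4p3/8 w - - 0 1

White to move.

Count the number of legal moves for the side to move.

0

White to move; king on a7.
In check: yes, from the black knight on b5.
Legal moves: none.
Count: 0.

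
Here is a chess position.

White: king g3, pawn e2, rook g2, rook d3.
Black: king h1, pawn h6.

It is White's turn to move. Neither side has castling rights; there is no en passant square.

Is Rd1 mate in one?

yes

After Rd1: black king on h1; in check: yes, from the white rook on d1.
King squares — g1: attacked by Rd1; g2: attacked by Kg3; h2: attacked by Rg2.
Black has no legal moves → checkmate.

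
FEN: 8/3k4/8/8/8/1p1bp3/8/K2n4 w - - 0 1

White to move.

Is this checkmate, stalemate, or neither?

stalemate

White to move; white king on a1.
In check: no.
King squares — b1: attacked by Bd3; a2: attacked by Pb3; b2: attacked by Nd1.
Legal moves for White: none.
Not in check and no legal moves → stalemate.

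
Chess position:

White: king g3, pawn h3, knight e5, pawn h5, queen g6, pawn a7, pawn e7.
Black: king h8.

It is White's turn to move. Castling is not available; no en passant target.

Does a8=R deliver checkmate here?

After a8=R: black king on h8; in check: yes, from the white rook on a8.
King squares — g7: attacked by Qg6; h7: attacked by Qg6; g8: attacked by Qg6.
Black has no legal moves → checkmate.

yes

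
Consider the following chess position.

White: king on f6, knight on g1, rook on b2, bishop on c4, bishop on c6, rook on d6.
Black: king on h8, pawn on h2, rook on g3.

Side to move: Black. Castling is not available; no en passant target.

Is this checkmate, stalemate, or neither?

Black to move; black king on h8.
In check: no.
Legal moves for Black include: Kh7, Rg8, Rg7, Rg6+, Rg5, Rg4, Rh3, Rf3+, Re3, Rd3, Rc3, Rb3, Ra3, Rg2, Rxg1, hxg1=Q, hxg1=R, hxg1=B, ... (list truncated; more exist).
Black has legal moves and is not in check → neither.

neither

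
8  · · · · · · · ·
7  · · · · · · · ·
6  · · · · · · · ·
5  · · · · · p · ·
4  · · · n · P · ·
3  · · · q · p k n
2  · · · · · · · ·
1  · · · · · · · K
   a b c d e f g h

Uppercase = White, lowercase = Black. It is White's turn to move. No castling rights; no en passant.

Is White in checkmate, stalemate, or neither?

White to move; white king on h1.
In check: no.
King squares — g1: attacked by Nh3; g2: attacked by Pf3; h2: attacked by Kg3.
Legal moves for White: none.
Not in check and no legal moves → stalemate.

stalemate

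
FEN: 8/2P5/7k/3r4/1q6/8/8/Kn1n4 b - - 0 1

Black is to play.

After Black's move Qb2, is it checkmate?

After Qb2: white king on a1; in check: yes, from the black queen on b2.
King squares — b1: attacked by Qb2; a2: attacked by Qb2; b2: attacked by Nd1.
White has no legal moves → checkmate.

yes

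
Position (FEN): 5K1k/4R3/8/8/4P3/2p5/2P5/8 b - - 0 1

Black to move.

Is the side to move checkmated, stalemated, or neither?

Black to move; black king on h8.
In check: no.
King squares — g7: attacked by Re7; h7: attacked by Re7; g8: attacked by Kf8.
Legal moves for Black: none.
Not in check and no legal moves → stalemate.

stalemate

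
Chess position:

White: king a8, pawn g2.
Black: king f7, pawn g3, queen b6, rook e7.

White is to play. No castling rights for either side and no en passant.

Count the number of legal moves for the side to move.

White to move; king on a8.
In check: no.
Legal moves: none.
Count: 0.

0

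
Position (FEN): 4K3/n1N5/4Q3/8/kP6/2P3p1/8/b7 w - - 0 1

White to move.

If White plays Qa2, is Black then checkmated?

After Qa2: black king on a4; in check: yes, from the white queen on a2.
King squares — a3: attacked by Qa2; b3: attacked by Qa2; b4: attacked by Pc3; a5: attacked by Qa2; b5: attacked by Nc7.
Black has no legal moves → checkmate.

yes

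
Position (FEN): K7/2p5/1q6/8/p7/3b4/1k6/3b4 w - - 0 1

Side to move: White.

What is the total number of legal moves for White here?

0

White to move; king on a8.
In check: no.
Legal moves: none.
Count: 0.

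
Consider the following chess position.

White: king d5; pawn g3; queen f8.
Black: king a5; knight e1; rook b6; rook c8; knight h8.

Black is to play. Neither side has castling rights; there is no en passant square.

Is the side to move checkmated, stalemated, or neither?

Black to move; black king on a5.
In check: no.
Legal moves for Black include: Nf7, Ng6, Rxf8, Re8, Rd8+, Rcb8, Ra8, Rc7, Rcc6, Rc5+, Rc4, Rc3, Rc2, Rc1, Rbb8, Rb7, Rh6, Rg6, ... (list truncated; more exist).
Black has legal moves and is not in check → neither.

neither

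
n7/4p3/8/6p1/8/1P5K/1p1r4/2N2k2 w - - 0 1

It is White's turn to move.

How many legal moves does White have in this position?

White to move; king on h3.
In check: no.
Legal moves: Kg4, Kg3, Nd3, Ne2, Na2, b4.
Count: 6.

6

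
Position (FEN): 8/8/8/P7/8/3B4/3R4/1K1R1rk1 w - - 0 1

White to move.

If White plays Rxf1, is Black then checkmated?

yes

After Rxf1: black king on g1; in check: yes, from the white rook on f1.
King squares — f1: attacked by Bd3; h1: attacked by Rf1; f2: attacked by Rf1; g2: attacked by Rd2; h2: attacked by Rd2.
Black has no legal moves → checkmate.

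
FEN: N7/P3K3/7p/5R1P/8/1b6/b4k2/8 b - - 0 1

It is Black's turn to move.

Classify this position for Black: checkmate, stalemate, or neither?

Black to move; black king on f2.
In check: yes, from the white rook on f5.
King squares — e1: available; f1: attacked by Rf5; g1: available; e2: available; g2: available; e3: available; f3: attacked by Rf5; g3: available.
Legal moves for Black: Kg3, Ke3, Kg2, Ke2, Kg1, Ke1.
Black is in check but has 6 legal moves → neither.

neither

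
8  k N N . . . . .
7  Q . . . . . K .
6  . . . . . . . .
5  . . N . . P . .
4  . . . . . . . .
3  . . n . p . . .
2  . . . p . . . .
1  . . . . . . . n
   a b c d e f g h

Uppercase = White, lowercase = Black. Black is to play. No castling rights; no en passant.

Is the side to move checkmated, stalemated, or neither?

checkmate

Black to move; black king on a8.
In check: yes, from the white queen on a7.
King squares — a7: attacked by Nc8; b7: attacked by Nc5; b8: attacked by Qa7.
Legal moves for Black: none.
In check with no legal moves → checkmate.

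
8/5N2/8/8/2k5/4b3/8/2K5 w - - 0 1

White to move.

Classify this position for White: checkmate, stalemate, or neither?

White to move; white king on c1.
In check: yes, from the black bishop on e3.
Legal moves for White: Kc2, Kb2, Kd1, Kb1.
White is in check but has 4 legal moves → neither.

neither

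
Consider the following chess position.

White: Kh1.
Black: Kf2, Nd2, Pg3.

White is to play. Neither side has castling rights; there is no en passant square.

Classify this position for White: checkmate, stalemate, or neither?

stalemate

White to move; white king on h1.
In check: no.
King squares — g1: attacked by Kf2; g2: attacked by Kf2; h2: attacked by Pg3.
Legal moves for White: none.
Not in check and no legal moves → stalemate.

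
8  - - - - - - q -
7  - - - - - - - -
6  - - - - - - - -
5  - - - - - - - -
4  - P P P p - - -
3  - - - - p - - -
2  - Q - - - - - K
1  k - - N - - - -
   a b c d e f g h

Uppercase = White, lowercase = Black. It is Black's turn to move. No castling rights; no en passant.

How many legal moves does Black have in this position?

0

Black to move; king on a1.
In check: yes, from the white queen on b2.
Legal moves: none.
Count: 0.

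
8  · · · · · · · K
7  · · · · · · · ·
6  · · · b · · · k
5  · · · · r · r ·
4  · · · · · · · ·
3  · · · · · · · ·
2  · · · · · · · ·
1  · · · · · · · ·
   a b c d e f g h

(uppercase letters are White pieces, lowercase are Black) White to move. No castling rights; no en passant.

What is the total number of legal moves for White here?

White to move; king on h8.
In check: no.
Legal moves: none.
Count: 0.

0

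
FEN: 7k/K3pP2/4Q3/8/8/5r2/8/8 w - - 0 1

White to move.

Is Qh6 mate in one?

yes

After Qh6: black king on h8; in check: yes, from the white queen on h6.
King squares — g7: attacked by Qh6; h7: attacked by Qh6; g8: attacked by Pf7.
Black has no legal moves → checkmate.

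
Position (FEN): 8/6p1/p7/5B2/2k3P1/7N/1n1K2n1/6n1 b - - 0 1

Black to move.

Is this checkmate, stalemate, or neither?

neither

Black to move; black king on c4.
In check: no.
Legal moves for Black include: Kd5, Kc5, Kb5, Kd4, Kb4, Kb3, Nh4, Nf4, Ne3, Ne1, Na4, Nd3, Nd1, Nxh3, Nf3+, Ne2, g6, a5, ... (list truncated; more exist).
Black has legal moves and is not in check → neither.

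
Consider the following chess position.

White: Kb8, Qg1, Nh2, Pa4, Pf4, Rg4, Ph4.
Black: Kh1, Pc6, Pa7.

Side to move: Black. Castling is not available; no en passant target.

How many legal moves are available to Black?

0

Black to move; king on h1.
In check: yes, from the white queen on g1.
Legal moves: none.
Count: 0.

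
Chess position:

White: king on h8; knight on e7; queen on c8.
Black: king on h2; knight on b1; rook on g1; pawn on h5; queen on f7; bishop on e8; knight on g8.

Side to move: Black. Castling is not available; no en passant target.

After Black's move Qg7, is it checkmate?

yes

After Qg7: white king on h8; in check: yes, from the black queen on g7.
King squares — g7: attacked by Rg1; h7: attacked by Qg7; g8: attacked by Qg7.
White has no legal moves → checkmate.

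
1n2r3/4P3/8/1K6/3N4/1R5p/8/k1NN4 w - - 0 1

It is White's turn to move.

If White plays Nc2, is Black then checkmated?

After Nc2: black king on a1; in check: yes, from the white knight on c2.
King squares — b1: attacked by Rb3; a2: attacked by Nc1; b2: attacked by Nd1.
Black has no legal moves → checkmate.

yes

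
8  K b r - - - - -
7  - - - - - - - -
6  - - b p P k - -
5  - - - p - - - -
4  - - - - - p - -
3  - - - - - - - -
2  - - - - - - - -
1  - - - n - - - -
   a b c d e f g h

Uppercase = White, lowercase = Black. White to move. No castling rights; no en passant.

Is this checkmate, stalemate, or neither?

White to move; white king on a8.
In check: yes, from the black bishop on c6.
King squares — a7: attacked by Bb8; b7: attacked by Bc6; b8: attacked by Rc8.
Legal moves for White: none.
In check with no legal moves → checkmate.

checkmate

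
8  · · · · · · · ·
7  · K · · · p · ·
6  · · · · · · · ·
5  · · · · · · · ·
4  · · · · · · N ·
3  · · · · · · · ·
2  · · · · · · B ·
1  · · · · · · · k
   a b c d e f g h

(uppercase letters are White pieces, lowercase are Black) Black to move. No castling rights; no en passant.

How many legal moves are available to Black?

Black to move; king on h1.
In check: yes, from the white bishop on g2.
Legal moves: Kxg2, Kg1.
Count: 2.

2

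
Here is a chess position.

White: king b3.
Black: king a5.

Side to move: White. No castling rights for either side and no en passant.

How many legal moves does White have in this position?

White to move; king on b3.
In check: no.
Legal moves: Kc4, Kc3, Ka3, Kc2, Kb2, Ka2.
Count: 6.

6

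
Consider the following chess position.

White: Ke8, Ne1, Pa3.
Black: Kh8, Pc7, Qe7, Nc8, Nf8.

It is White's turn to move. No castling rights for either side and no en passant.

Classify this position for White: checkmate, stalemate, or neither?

White to move; white king on e8.
In check: yes, from the black queen on e7.
King squares — d7: attacked by Qe7; e7: attacked by Nc8; f7: attacked by Qe7; d8: attacked by Qe7; f8: attacked by Qe7.
Legal moves for White: none.
In check with no legal moves → checkmate.

checkmate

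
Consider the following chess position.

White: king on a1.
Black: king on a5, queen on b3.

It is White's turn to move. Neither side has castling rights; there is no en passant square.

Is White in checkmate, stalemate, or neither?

stalemate

White to move; white king on a1.
In check: no.
King squares — b1: attacked by Qb3; a2: attacked by Qb3; b2: attacked by Qb3.
Legal moves for White: none.
Not in check and no legal moves → stalemate.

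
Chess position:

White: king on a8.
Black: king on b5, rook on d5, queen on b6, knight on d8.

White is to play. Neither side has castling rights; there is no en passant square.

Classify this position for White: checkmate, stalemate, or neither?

White to move; white king on a8.
In check: no.
King squares — a7: attacked by Qb6; b7: attacked by Qb6; b8: attacked by Qb6.
Legal moves for White: none.
Not in check and no legal moves → stalemate.

stalemate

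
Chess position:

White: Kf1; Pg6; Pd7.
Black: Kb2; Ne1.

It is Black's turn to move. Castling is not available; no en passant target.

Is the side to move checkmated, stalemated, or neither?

neither

Black to move; black king on b2.
In check: no.
Legal moves for Black: Kc3, Kb3, Ka3, Kc2, Ka2, Kc1, Kb1, Ka1, Nf3, Nd3, Ng2, Nc2.
Black has 12 legal moves and is not in check → neither.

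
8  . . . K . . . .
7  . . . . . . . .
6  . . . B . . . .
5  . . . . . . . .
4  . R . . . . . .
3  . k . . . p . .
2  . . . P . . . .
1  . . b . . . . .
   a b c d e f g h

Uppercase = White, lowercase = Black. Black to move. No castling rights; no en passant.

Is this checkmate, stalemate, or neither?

Black to move; black king on b3.
In check: yes, from the white rook on b4.
King squares — a2: available; b2: attacked by Rb4; c2: available; a3: available; c3: attacked by Pd2; a4: attacked by Rb4; b4: attacked by Bd6; c4: attacked by Rb4.
Legal moves for Black: Ka3, Kc2, Ka2.
Black is in check but has 3 legal moves → neither.

neither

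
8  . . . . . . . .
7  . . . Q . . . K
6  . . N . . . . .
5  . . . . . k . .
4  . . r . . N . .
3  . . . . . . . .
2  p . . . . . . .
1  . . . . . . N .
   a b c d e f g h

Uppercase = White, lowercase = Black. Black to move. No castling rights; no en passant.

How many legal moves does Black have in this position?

4

Black to move; king on f5.
In check: yes, from the white queen on d7.
Legal moves: Kf6, Kg5, Kxf4, Ke4.
Count: 4.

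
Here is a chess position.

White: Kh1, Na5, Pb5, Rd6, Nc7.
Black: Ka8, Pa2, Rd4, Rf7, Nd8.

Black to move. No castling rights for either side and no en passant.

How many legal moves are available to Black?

3

Black to move; king on a8.
In check: yes, from the white knight on c7.
Legal moves: Kb8, Ka7, Rxc7.
Count: 3.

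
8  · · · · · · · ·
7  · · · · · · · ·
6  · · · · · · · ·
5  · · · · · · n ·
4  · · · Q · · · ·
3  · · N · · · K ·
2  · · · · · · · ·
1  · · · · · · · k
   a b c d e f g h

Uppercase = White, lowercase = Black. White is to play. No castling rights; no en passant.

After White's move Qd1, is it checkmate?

After Qd1: black king on h1; in check: yes, from the white queen on d1.
King squares — g1: attacked by Qd1; g2: attacked by Kg3; h2: attacked by Kg3.
Black has no legal moves → checkmate.

yes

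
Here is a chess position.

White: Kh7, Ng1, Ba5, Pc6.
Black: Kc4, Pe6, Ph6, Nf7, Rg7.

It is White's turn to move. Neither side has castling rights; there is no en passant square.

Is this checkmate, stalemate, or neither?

neither

White to move; white king on h7.
In check: yes, from the black rook on g7.
Legal moves for White: Kxg7.
White is in check but has 1 legal move → neither.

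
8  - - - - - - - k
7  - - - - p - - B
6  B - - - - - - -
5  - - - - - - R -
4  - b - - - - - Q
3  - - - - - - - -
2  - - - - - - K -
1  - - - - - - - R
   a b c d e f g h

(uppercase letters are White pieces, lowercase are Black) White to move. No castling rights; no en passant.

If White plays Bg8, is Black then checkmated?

yes

After Bg8: black king on h8; in check: yes, from the white queen on h4.
King squares — g7: attacked by Rg5; h7: attacked by Qh4; g8: attacked by Rg5.
Black has no legal moves → checkmate.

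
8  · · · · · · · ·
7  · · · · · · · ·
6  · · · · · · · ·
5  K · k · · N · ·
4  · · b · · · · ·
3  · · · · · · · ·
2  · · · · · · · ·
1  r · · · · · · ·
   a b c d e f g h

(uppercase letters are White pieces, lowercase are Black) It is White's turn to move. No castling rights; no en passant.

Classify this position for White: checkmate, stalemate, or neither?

White to move; white king on a5.
In check: yes, from the black rook on a1.
King squares — a4: attacked by Ra1; b4: attacked by Kc5; b5: attacked by Bc4; a6: attacked by Ra1; b6: attacked by Kc5.
Legal moves for White: none.
In check with no legal moves → checkmate.

checkmate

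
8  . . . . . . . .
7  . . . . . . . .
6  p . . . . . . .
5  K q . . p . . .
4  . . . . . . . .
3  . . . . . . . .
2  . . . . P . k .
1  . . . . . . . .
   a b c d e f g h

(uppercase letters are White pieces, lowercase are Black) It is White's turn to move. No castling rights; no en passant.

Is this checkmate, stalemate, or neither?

White to move; white king on a5.
In check: yes, from the black queen on b5.
King squares — a4: attacked by Qb5; b4: attacked by Qb5; b5: attacked by Pa6; a6: attacked by Qb5; b6: attacked by Qb5.
Legal moves for White: none.
In check with no legal moves → checkmate.

checkmate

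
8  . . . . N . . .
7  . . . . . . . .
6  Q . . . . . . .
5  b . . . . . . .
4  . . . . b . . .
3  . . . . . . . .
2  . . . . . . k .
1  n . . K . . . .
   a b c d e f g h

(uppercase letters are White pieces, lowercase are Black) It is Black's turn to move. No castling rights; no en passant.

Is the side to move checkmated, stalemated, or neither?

Black to move; black king on g2.
In check: no.
Legal moves for Black include: Bd8, Bc7, Bb6, Bb4, Bc3, Bd2, Be1, Ba8, Bh7, Bb7, Bg6, Bc6, Bf5, Bd5, Bf3+, Bd3, Bc2+, Bb1, ... (list truncated; more exist).
Black has legal moves and is not in check → neither.

neither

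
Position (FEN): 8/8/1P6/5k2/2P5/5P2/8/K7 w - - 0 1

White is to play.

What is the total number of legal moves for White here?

6

White to move; king on a1.
In check: no.
Legal moves: Kb2, Ka2, Kb1, b7, c5, f4.
Count: 6.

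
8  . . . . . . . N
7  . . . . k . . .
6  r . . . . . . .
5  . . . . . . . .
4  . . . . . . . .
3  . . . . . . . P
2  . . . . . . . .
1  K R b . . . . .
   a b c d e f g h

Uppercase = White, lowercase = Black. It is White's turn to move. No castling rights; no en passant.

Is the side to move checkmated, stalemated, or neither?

White to move; white king on a1.
In check: yes, from the black rook on a6.
King squares — b1: own rook; a2: attacked by Ra6; b2: attacked by Bc1.
Legal moves for White: none.
In check with no legal moves → checkmate.

checkmate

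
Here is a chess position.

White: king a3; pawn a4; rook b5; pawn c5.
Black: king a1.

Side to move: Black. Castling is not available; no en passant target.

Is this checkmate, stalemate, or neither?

Black to move; black king on a1.
In check: no.
King squares — b1: attacked by Rb5; a2: attacked by Ka3; b2: attacked by Ka3.
Legal moves for Black: none.
Not in check and no legal moves → stalemate.

stalemate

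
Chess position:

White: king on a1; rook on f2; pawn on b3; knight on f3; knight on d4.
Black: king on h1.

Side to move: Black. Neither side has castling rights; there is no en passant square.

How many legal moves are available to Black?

Black to move; king on h1.
In check: no.
Legal moves: none.
Count: 0.

0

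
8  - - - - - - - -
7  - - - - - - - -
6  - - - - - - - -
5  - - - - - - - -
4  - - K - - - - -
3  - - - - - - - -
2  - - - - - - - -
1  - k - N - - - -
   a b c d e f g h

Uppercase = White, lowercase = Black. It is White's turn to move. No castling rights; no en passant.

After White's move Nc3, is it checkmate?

no

After Nc3: black king on b1; in check: yes, from the white knight on c3.
Black has 4 legal replies: Kc2, Kb2, Kc1, Ka1.
In check but a legal move exists → not checkmate.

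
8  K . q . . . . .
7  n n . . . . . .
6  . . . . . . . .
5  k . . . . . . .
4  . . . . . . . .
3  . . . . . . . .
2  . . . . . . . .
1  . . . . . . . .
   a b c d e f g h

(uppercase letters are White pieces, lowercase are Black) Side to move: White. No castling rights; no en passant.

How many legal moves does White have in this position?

White to move; king on a8.
In check: yes, from the black queen on c8.
Legal moves: Kxa7.
Count: 1.

1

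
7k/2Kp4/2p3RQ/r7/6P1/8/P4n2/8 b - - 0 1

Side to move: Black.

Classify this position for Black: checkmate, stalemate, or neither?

Black to move; black king on h8.
In check: yes, from the white queen on h6.
King squares — g7: attacked by Rg6; h7: attacked by Qh6; g8: attacked by Rg6.
Legal moves for Black: none.
In check with no legal moves → checkmate.

checkmate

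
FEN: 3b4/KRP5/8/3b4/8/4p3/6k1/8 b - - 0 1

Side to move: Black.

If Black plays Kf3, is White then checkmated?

no

After Kf3: white king on a7; in check: no.
White is not in check, so this cannot be checkmate.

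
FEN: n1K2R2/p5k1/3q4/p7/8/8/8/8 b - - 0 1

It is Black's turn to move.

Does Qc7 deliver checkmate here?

After Qc7: white king on c8; in check: yes, from the black queen on c7.
King squares — b7: attacked by Qc7; c7: attacked by Na8; d7: attacked by Qc7; b8: attacked by Qc7; d8: attacked by Qc7.
White has no legal moves → checkmate.

yes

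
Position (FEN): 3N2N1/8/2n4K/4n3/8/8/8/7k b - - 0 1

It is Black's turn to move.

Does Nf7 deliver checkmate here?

After Nf7: white king on h6; in check: yes, from the black knight on f7.
White has 5 legal replies: Kh7, Kg7, Kg6, Kh5, Nxf7.
In check but a legal move exists → not checkmate.

no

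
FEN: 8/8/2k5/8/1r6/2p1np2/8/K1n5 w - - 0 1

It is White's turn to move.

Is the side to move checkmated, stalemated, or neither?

stalemate

White to move; white king on a1.
In check: no.
King squares — b1: attacked by Rb4; a2: attacked by Nc1; b2: attacked by Pc3.
Legal moves for White: none.
Not in check and no legal moves → stalemate.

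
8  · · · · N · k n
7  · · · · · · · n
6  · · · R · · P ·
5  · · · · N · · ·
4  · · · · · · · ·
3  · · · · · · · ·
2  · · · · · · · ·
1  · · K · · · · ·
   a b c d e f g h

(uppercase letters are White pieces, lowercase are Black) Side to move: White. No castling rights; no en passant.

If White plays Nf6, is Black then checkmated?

After Nf6: black king on g8; in check: yes, from the white knight on f6.
Black has 3 legal replies: Kf8, Kg7, Nxf6.
In check but a legal move exists → not checkmate.

no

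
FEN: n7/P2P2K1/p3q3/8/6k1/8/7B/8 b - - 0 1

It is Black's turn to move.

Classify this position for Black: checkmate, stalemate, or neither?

Black to move; black king on g4.
In check: no.
Legal moves for Black include: Nc7, Nb6, Qg8+, Qe8, Qf7+, Qe7+, Qxd7+, Qh6+, Qg6+, Qf6+, Qd6, Qc6, Qb6, Qf5, Qe5+, Qd5, Qe4, Qc4, ... (list truncated; more exist).
Black has legal moves and is not in check → neither.

neither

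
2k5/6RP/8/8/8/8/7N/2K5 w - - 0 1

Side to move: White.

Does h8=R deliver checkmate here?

yes

After h8=R: black king on c8; in check: yes, from the white rook on h8.
King squares — b7: attacked by Rg7; c7: attacked by Rg7; d7: attacked by Rg7; b8: attacked by Rh8; d8: attacked by Rh8.
Black has no legal moves → checkmate.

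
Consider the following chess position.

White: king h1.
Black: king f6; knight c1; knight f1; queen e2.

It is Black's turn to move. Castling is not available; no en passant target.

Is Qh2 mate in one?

After Qh2: white king on h1; in check: yes, from the black queen on h2.
King squares — g1: attacked by Qh2; g2: attacked by Qh2; h2: attacked by Nf1.
White has no legal moves → checkmate.

yes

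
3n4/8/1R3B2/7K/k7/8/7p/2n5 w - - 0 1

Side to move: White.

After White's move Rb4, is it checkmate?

no

After Rb4: black king on a4; in check: yes, from the white rook on b4.
Black has 3 legal replies: Ka5, Kxb4, Ka3.
In check but a legal move exists → not checkmate.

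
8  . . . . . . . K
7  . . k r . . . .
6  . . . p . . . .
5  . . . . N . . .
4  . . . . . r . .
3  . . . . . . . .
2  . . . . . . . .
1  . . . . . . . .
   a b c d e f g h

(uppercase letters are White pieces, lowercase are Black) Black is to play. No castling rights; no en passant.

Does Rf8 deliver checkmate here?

yes

After Rf8: white king on h8; in check: yes, from the black rook on f8.
King squares — g7: attacked by Rd7; h7: attacked by Rd7; g8: attacked by Rf8.
White has no legal moves → checkmate.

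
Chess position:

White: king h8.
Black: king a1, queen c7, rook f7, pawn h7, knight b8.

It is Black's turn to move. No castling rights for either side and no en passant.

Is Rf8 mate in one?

yes

After Rf8: white king on h8; in check: yes, from the black rook on f8.
King squares — g7: attacked by Qc7; h7: attacked by Qc7; g8: attacked by Rf8.
White has no legal moves → checkmate.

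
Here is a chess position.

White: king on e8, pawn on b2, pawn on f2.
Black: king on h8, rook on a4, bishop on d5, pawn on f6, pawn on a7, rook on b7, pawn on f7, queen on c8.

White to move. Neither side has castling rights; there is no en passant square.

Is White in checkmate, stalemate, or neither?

checkmate

White to move; white king on e8.
In check: yes, from the black queen on c8.
King squares — d7: attacked by Rb7; e7: attacked by Rb7; f7: attacked by Bd5; d8: attacked by Qc8; f8: attacked by Qc8.
Legal moves for White: none.
In check with no legal moves → checkmate.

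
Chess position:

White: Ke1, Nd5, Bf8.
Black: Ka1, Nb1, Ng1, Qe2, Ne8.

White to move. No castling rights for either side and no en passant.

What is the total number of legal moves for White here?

0

White to move; king on e1.
In check: yes, from the black queen on e2.
Legal moves: none.
Count: 0.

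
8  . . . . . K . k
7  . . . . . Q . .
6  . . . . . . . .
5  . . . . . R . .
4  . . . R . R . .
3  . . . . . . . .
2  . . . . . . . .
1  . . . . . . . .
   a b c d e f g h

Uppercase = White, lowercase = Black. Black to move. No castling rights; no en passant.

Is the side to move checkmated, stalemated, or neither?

stalemate

Black to move; black king on h8.
In check: no.
King squares — g7: attacked by Qf7; h7: attacked by Qf7; g8: attacked by Qf7.
Legal moves for Black: none.
Not in check and no legal moves → stalemate.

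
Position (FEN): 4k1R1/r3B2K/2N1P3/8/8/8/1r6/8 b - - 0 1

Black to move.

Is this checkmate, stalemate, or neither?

checkmate

Black to move; black king on e8.
In check: yes, from the white rook on g8.
King squares — d7: attacked by Pe6; e7: attacked by Nc6; f7: attacked by Pe6; d8: attacked by Nc6; f8: attacked by Be7.
Legal moves for Black: none.
In check with no legal moves → checkmate.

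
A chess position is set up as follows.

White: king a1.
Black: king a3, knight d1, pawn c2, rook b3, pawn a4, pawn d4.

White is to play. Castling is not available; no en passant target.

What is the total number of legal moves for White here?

0

White to move; king on a1.
In check: no.
Legal moves: none.
Count: 0.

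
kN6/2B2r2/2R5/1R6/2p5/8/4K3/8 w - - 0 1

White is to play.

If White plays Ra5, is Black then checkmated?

After Ra5: black king on a8; in check: yes, from the white rook on a5.
Black has 1 legal reply: Kb7.
In check but a legal move exists → not checkmate.

no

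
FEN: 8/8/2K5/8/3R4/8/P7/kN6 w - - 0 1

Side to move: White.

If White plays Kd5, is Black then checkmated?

After Kd5: black king on a1; in check: no.
Black is not in check, so this cannot be checkmate.

no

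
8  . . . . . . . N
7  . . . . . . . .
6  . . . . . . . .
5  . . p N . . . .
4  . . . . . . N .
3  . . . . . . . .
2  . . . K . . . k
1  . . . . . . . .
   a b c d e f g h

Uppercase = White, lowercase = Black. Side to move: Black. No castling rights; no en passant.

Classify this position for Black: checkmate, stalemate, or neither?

neither

Black to move; black king on h2.
In check: yes, from the white knight on g4.
King squares — g1: available; h1: available; g2: available; g3: available; h3: available.
Legal moves for Black: Kh3, Kg3, Kg2, Kh1, Kg1.
Black is in check but has 5 legal moves → neither.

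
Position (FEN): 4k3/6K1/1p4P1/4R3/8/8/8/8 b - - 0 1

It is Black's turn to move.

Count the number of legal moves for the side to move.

Black to move; king on e8.
In check: yes, from the white rook on e5.
Legal moves: Kd8, Kd7.
Count: 2.

2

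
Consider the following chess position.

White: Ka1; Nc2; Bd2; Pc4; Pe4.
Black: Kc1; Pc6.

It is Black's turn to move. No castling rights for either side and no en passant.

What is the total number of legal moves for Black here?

3

Black to move; king on c1.
In check: yes, from the white bishop on d2.
Legal moves: Kxd2, Kxc2, Kd1.
Count: 3.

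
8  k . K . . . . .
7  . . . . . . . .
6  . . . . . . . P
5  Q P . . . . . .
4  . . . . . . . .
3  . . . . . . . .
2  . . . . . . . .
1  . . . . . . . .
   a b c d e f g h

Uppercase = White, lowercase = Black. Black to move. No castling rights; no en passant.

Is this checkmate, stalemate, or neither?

Black to move; black king on a8.
In check: yes, from the white queen on a5.
King squares — a7: attacked by Qa5; b7: attacked by Kc8; b8: attacked by Kc8.
Legal moves for Black: none.
In check with no legal moves → checkmate.

checkmate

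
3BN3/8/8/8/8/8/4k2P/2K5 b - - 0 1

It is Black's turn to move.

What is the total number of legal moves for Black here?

Black to move; king on e2.
In check: no.
Legal moves: Kf3, Ke3, Kd3, Kf2, Kf1, Ke1.
Count: 6.

6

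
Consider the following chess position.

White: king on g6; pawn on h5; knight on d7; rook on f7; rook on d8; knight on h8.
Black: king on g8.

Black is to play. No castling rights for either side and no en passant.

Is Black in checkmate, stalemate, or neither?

checkmate

Black to move; black king on g8.
In check: yes, from the white rook on d8.
King squares — f7: attacked by Kg6; g7: attacked by Kg6; h7: attacked by Kg6; f8: attacked by Nd7; h8: attacked by Rd8.
Legal moves for Black: none.
In check with no legal moves → checkmate.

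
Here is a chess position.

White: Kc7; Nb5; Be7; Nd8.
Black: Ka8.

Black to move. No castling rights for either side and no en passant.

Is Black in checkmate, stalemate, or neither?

Black to move; black king on a8.
In check: no.
King squares — a7: attacked by Nb5; b7: attacked by Kc7; b8: attacked by Kc7.
Legal moves for Black: none.
Not in check and no legal moves → stalemate.

stalemate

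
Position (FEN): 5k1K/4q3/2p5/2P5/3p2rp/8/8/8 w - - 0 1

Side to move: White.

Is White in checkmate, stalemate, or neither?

White to move; white king on h8.
In check: no.
King squares — g7: attacked by Rg4; h7: attacked by Qe7; g8: attacked by Rg4.
Legal moves for White: none.
Not in check and no legal moves → stalemate.

stalemate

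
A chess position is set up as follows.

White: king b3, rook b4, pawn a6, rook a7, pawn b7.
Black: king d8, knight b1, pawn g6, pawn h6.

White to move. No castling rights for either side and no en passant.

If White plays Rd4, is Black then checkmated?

After Rd4: black king on d8; in check: yes, from the white rook on d4.
Black has 3 legal replies: Ke8, Ke7, Kc7.
In check but a legal move exists → not checkmate.

no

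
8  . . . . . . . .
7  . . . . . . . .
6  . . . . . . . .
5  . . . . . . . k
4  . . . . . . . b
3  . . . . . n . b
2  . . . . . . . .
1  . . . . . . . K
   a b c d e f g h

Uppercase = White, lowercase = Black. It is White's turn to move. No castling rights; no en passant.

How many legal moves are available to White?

White to move; king on h1.
In check: no.
Legal moves: none.
Count: 0.

0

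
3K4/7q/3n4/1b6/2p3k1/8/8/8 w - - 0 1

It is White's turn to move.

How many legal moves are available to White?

0

White to move; king on d8.
In check: no.
Legal moves: none.
Count: 0.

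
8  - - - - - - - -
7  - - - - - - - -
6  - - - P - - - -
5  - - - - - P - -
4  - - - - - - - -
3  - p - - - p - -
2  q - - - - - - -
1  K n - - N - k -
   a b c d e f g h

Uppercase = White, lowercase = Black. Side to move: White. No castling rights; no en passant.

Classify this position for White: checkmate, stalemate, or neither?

checkmate

White to move; white king on a1.
In check: yes, from the black queen on a2.
King squares — b1: attacked by Qa2; a2: attacked by Pb3; b2: attacked by Qa2.
Legal moves for White: none.
In check with no legal moves → checkmate.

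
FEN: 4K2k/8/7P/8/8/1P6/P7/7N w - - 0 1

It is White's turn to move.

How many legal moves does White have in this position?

White to move; king on e8.
In check: no.
Legal moves: Kf8, Kd8, Kf7, Ke7, Kd7, Ng3, Nf2, h7, b4, a3, a4.
Count: 11.

11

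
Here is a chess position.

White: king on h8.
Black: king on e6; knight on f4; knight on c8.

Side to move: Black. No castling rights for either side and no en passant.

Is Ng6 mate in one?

no

After Ng6: white king on h8; in check: yes, from the black knight on g6.
White has 3 legal replies: Kg8, Kh7, Kg7.
In check but a legal move exists → not checkmate.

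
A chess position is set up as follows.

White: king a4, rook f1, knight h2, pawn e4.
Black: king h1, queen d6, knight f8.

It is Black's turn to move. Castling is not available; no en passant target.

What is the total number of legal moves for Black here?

2

Black to move; king on h1.
In check: yes, from the white rook on f1.
Legal moves: Kxh2, Kg2.
Count: 2.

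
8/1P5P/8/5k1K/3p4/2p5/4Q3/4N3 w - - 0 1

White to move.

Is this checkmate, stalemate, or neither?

White to move; white king on h5.
In check: no.
Legal moves for White include: Kh6, Kh4, Qe8, Qe7, Qe6+, Qa6, Qe5+, Qb5+, Qg4+, Qe4+, Qc4, Qf3+, Qe3, Qd3+, Qh2, Qg2, Qf2+, Qd2, ... (list truncated; more exist).
White has legal moves and is not in check → neither.

neither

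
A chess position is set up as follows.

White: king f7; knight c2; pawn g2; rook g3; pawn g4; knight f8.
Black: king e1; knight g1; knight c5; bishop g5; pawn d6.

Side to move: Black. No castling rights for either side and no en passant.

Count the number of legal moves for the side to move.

Black to move; king on e1.
In check: yes, from the white knight on c2.
Legal moves: Kf2, Ke2, Kd2, Kf1, Kd1.
Count: 5.

5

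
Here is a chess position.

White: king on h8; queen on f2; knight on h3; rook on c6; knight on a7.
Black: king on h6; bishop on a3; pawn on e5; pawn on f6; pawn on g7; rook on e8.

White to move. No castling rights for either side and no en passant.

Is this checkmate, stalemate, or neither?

checkmate

White to move; white king on h8.
In check: yes, from the black rook on e8.
King squares — g7: attacked by Kh6; h7: attacked by Kh6; g8: attacked by Re8.
Legal moves for White: none.
In check with no legal moves → checkmate.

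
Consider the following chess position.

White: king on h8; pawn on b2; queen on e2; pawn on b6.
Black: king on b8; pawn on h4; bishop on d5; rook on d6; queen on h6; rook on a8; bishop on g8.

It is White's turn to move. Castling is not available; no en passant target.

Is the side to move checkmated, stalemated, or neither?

checkmate

White to move; white king on h8.
In check: yes, from the black queen on h6.
King squares — g7: attacked by Qh6; h7: attacked by Qh6; g8: attacked by Bd5.
Legal moves for White: none.
In check with no legal moves → checkmate.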